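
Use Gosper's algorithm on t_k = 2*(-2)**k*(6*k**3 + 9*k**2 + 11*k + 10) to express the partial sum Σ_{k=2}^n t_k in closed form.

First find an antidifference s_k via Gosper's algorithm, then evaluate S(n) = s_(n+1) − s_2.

Step 1: r(k) = 2*(-6*k**3 - 27*k**2 - 47*k - 36)/(6*k**3 + 9*k**2 + 11*k + 10).
Gosper form: A/B · C(k+1)/C(k) with A=-2, B=1, C=k**3 + 3*k**2/2 + 11*k/6 + 5/3.
Set up (-2)·f(k+1) − (1)·f(k) − (k**3 + 3*k**2/2 + 11*k/6 + 5/3) = 0.
d = 3 from the (0,0,3) case.
Solve for f: f(k) = -(2*k**3 - k**2 + k + 2)/6 (degree 3 ≤ 3).
Then R = B(k−1)f/C = -(2*k**3 - k**2 + k + 2)/(6*k**3 + 9*k**2 + 11*k + 10), so s_k = R(k)·t_k = (-2)**(k + 1)*(2*k**3 - k**2 + k + 2).
Verify: 2*(-2)**k*(6*k**3 + 9*k**2 + 11*k + 10) matches t_k.
Telescope: S(n) = s_(n+1) − s_(2) = (-2)**(n + 2)*(2*n**3 + 5*n**2 + 5*n + 4) − (-128) = 8*(-2)**n*n**3 + 20*(-2)**n*n**2 + 20*(-2)**n*n + 16*(-2)**n + 128.

S(n) = 8*(-2)**n*n**3 + 20*(-2)**n*n**2 + 20*(-2)**n*n + 16*(-2)**n + 128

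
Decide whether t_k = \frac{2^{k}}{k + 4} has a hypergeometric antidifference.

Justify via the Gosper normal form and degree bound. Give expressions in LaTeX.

No. Not Gosper-summable.

r(k) = 2*(k + 4)/(k + 5) after simplifying.
So A=2*k + 8 and B=k + 5, with C=1.
f must satisfy (2*k + 8)·f(k+1) − (k + 4)·f(k) = 1.
d = -1 from the (1,1,0) case.
Negative degree bound (-1): no f exists, t_k not Gosper-summable.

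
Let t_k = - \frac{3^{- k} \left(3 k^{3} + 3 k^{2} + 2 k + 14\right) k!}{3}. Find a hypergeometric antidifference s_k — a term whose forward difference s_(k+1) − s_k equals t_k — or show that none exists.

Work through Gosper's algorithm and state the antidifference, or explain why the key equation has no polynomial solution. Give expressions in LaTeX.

s_k = - 3^{- k} \left(3 k^{2} + 3 k - 4\right) k!

r(k) = (3*k**4 + 15*k**3 + 29*k**2 + 39*k + 22)/(3*(3*k**3 + 3*k**2 + 2*k + 14)) after simplifying.
Factor: A=k/3 + 1/3; B=1; C=k**3 + k**2 + 2*k/3 + 14/3.
Key eq: (k/3 + 1/3)·f(k+1) = (1)·f(k) + (k**3 + k**2 + 2*k/3 + 14/3).
deg f ≤ 2 (via 1,0,3).
Coefficient equations give f(k) = 3*k**2 + 3*k - 4.
Get s_k = R·t_k = -(3*k**2 + 3*k - 4)*factorial(k)/3**k with R(k) = B(k−1)f(k)/C(k) = 3*(3*k**2 + 3*k - 4)/(3*k**3 + 3*k**2 + 2*k + 14).
Check: Δs_k = -(3*k**3 + 3*k**2 + 2*k + 14)*factorial(k)/(3*3**k). ✓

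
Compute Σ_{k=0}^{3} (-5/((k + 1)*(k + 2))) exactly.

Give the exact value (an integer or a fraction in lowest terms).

Σ = -4

r(k) = (k + 1)/(k + 3) after simplifying.
Factor: A=k + 1; B=k + 3; C=1.
Need (k + 1)·f(k+1) − (k + 2)·f(k) = 1.
From deg A=1, deg B=1, deg C=0: d=1.
Solving with deg f ≤ 1: f(k) = k.
Get s_k = R·t_k = -5*k/(k + 1) with R(k) = B(k−1)f(k)/C(k) = k*(k + 2).
Check: Δs_k = -5/(k**2 + 3*k + 2). ✓
Evaluate s at k=4 and k=0: -4 and 0; difference -4.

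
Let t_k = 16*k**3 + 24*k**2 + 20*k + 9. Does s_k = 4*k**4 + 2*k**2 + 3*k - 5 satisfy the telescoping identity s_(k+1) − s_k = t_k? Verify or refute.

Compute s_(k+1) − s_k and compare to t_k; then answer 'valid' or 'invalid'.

Valid — Δs_k = t_k.

s_(k+1) = 3*k + 4*(k + 1)**4 + 2*(k + 1)**2 - 2
s_(k+1) − s_k = 16*k**3 + 24*k**2 + 20*k + 9
(s_(k+1) − s_k) − t_k = 0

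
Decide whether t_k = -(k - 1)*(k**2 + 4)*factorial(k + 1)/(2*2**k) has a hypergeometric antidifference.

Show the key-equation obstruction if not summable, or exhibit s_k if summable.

Yes. s_k = -(k - 2)*(k - 1)*factorial(k + 1)/2**k.

Ratio r(k) = k*(k + 2)*((k + 1)**2 + 4)/(2*(k - 1)*(k**2 + 4)).
Factor: A=k/2 + 1; B=1; C=k**3 - k**2 + 4*k - 4.
Key eq: (k/2 + 1)·f(k+1) = (1)·f(k) + (k**3 - k**2 + 4*k - 4).
Degrees (1,0,3) ⇒ d ≤ 2.
A polynomial solution: f(k) = 2*(k - 2)*(k - 1).
Get s_k = R·t_k = -(k - 2)*(k - 1)*factorial(k + 1)/2**k with R(k) = B(k−1)f(k)/C(k) = 2*(k - 2)/(k**2 + 4).
Check: Δs_k = -(k - 1)*(k**2 + 4)*factorial(k + 1)/(2*2**k). ✓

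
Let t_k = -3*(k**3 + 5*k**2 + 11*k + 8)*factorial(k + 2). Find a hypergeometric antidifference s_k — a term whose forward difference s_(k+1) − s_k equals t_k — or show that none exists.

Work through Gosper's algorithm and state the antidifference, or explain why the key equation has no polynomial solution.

s_k = -3*(k**2 + k + 1)*factorial(k + 2)

Compute t_(k+1)/t_k: get (k**4 + 11*k**3 + 48*k**2 + 97*k + 75)/(k**3 + 5*k**2 + 11*k + 8).
Gosper form: A/B · C(k+1)/C(k) with A=k + 3, B=1, C=k**3 + 5*k**2 + 11*k + 8.
f must satisfy (k + 3)·f(k+1) − (1)·f(k) = k**3 + 5*k**2 + 11*k + 8.
From deg A=1, deg B=0, deg C=3: d=2.
Solving with deg f ≤ 2: f(k) = k**2 + k + 1.
Then R = B(k−1)f/C = (k**2 + k + 1)/(k**3 + 5*k**2 + 11*k + 8), so s_k = R(k)·t_k = -3*(k**2 + k + 1)*factorial(k + 2).
Δs = -3*(k**3 + 5*k**2 + 11*k + 8)*factorial(k + 2), as required.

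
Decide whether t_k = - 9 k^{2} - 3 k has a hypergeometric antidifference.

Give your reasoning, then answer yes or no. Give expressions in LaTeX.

Step 1: r(k) = (k + 3*(k + 1)**2 + 1)/(k*(3*k + 1)).
Gosper form: A/B · C(k+1)/C(k) with A=1, B=1, C=k**2 + k/3.
Key eq: (1)·f(k+1) = (1)·f(k) + (k**2 + k/3).
From deg A=0, deg B=0, deg C=2: d=3.
Solving with deg f ≤ 3: f(k) = k**2*(k - 1)/3.
R(k) = B(k−1)·f(k)/C(k) = k*(k - 1)/(3*k + 1); s_k = R·t_k = 3*k**2*(1 - k).
s_(k+1) − s_k = 3*k*(-3*k - 1) = t_k.

Yes. s_k = 3 k^{2} \left(1 - k\right).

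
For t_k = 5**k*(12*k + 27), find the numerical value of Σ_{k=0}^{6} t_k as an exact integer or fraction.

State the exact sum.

Σ = 1874997

The ratio is 5*(4*k + 13)/(4*k + 9).
A = 5, B = 1, C = k + 9/4.
Set up (5)·f(k+1) − (1)·f(k) − (k + 9/4) = 0.
Degrees (0,0,1) ⇒ d ≤ 1.
Solving with deg f ≤ 1: f(k) = (k + 1)/4.
Then R = B(k−1)f/C = (k + 1)/(4*k + 9), so s_k = R(k)·t_k = 3*5**k*(k + 1).
Δs = 5**k*(12*k + 27), as required.
Telescoping: Σ = s_(7) − s_(0) = 1875000 − (3) = 1874997.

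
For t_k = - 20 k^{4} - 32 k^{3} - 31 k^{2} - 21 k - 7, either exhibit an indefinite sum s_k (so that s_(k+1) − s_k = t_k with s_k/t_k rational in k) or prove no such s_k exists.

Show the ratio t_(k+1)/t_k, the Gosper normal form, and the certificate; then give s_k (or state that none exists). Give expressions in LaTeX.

Ratio r(k) = (20*k**4 + 112*k**3 + 247*k**2 + 259*k + 111)/(20*k**4 + 32*k**3 + 31*k**2 + 21*k + 7).
So A=1 and B=1, with C=k**4 + 8*k**3/5 + 31*k**2/20 + 21*k/20 + 7/20.
Solve (1)·f(k+1) − (1)·f(k) = k**4 + 8*k**3/5 + 31*k**2/20 + 21*k/20 + 7/20.
d = 5 from the (0,0,4) case.
Match coefficients ⇒ f(k) = k*(4*k**4 - 2*k**3 + k**2 + 3*k + 1)/20.
So s_k = (B(k−1)f/C)·t_k = (k*(4*k**4 - 2*k**3 + k**2 + 3*k + 1)/(20*k**4 + 32*k**3 + 31*k**2 + 21*k + 7))·t_k = k*(-4*k**4 + 2*k**3 - k**2 - 3*k - 1).
s_(k+1) − s_k = -20*k**4 - 32*k**3 - 31*k**2 - 21*k - 7 = t_k.

s_k = k \left(- 4 k^{4} + 2 k^{3} - k^{2} - 3 k - 1\right)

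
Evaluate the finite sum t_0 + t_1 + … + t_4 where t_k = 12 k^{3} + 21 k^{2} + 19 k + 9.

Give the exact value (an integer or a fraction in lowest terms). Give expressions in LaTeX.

Σ = 2065

Ratio r(k) = (12*k**3 + 57*k**2 + 97*k + 61)/(12*k**3 + 21*k**2 + 19*k + 9).
So A=1 and B=1, with C=k**3 + 7*k**2/4 + 19*k/12 + 3/4.
Solve (1)·f(k+1) − (1)·f(k) = k**3 + 7*k**2/4 + 19*k/12 + 3/4.
Degrees (0,0,3) ⇒ d ≤ 4.
Solving with deg f ≤ 4: f(k) = k*(3*k**3 + k**2 + 2*k + 3)/12.
So s_k = (B(k−1)f/C)·t_k = (k*(3*k**3 + k**2 + 2*k + 3)/(12*k**3 + 21*k**2 + 19*k + 9))·t_k = k*(3*k**3 + k**2 + 2*k + 3).
Verify: 12*k**3 + 21*k**2 + 19*k + 9 matches t_k.
Σ_(k=0)^(4) t_k = s_(5) − s_(0) = 2065 − (0) = 2065.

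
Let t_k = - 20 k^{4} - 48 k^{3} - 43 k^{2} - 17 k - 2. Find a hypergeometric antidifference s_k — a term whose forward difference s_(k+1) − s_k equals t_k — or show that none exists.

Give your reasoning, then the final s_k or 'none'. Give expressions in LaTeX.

s_k = k^{2} \left(- 4 k^{3} - 2 k^{2} + 3 k + 1\right)

Ratio r(k) = (20*k**4 + 128*k**3 + 307*k**2 + 327*k + 130)/(20*k**4 + 48*k**3 + 43*k**2 + 17*k + 2).
So A=1 and B=1, with C=k**4 + 12*k**3/5 + 43*k**2/20 + 17*k/20 + 1/10.
Solve (1)·f(k+1) − (1)·f(k) = k**4 + 12*k**3/5 + 43*k**2/20 + 17*k/20 + 1/10.
deg f ≤ 5 (via 0,0,4).
Solve for f: f(k) = k**2*(k + 1)*(4*k**2 - 2*k - 1)/20 (degree 5 ≤ 5).
Certificate R = B(k−1)f/C = k**2*(4*k**2 - 2*k - 1)/(20*k**3 + 28*k**2 + 15*k + 2) gives s_k = k**2*(-4*k**3 - 2*k**2 + 3*k + 1).
Verify: -20*k**4 - 48*k**3 - 43*k**2 - 17*k - 2 matches t_k.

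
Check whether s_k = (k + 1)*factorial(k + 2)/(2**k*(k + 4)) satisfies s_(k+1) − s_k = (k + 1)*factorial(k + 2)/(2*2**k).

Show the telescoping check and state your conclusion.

s_(k+1) = (k + 2)*factorial(k + 3)/(2*2**k*(k + 5))
s_(k+1) − s_k = (k**3 + 7*k**2 + 14*k + 14)*factorial(k + 2)/(2*2**k*(k + 4)*(k + 5))
(s_(k+1) − s_k) − t_k = -3*(k**2 + 5*k + 2)*factorial(k + 2)/(2*2**k*(k + 4)*(k + 5))

Invalid: residual -3*(k**2 + 5*k + 2)*factorial(k + 2)/(2*2**k*(k + 4)*(k + 5)) ≠ 0.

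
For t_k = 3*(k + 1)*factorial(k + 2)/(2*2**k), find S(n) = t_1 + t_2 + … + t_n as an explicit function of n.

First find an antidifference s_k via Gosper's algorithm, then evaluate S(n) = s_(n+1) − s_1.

S(n) = -9 + 3*factorial(n + 3)/(2*2**n)

r(k) = (k + 2)*(k + 3)/(2*(k + 1)) after simplifying.
A = k/2 + 3/2, B = 1, C = k + 1.
Need (k/2 + 3/2)·f(k+1) − (1)·f(k) = k + 1.
From deg A=1, deg B=0, deg C=1: d=0.
A polynomial solution: f(k) = 2.
Certificate R = B(k−1)f/C = 2/(k + 1) gives s_k = 3*factorial(k + 2)/2**k.
Verify: 3*(k + 1)*factorial(k + 2)/(2*2**k) matches t_k.
s_(n+1) = 3*2**(-n - 1)*factorial(n + 3) and s_(1) = 9, so S(n) = -9 + 3*factorial(n + 3)/(2*2**n).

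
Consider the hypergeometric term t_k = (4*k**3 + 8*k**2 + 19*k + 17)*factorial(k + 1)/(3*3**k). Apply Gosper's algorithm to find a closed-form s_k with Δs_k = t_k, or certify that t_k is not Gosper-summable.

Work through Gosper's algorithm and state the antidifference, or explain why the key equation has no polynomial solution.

Step 1: r(k) = (4*k**4 + 28*k**3 + 87*k**2 + 142*k + 96)/(3*(4*k**3 + 8*k**2 + 19*k + 17)).
Factor: A=k/3 + 2/3; B=1; C=k**3 + 2*k**2 + 19*k/4 + 17/4.
f must satisfy (k/3 + 2/3)·f(k+1) − (1)·f(k) = k**3 + 2*k**2 + 19*k/4 + 17/4.
Degrees (1,0,3) ⇒ d ≤ 2.
A polynomial solution: f(k) = 3*(4*k**2 + 4*k - 1)/4.
Get s_k = R·t_k = (4*k**2 + 4*k - 1)*factorial(k + 1)/3**k with R(k) = B(k−1)f(k)/C(k) = 3*(4*k**2 + 4*k - 1)/(4*k**3 + 8*k**2 + 19*k + 17).
Δs = (4*k**3 + 8*k**2 + 19*k + 17)*factorial(k + 1)/(3*3**k), as required.

s_k = (4*k**2 + 4*k - 1)*factorial(k + 1)/3**k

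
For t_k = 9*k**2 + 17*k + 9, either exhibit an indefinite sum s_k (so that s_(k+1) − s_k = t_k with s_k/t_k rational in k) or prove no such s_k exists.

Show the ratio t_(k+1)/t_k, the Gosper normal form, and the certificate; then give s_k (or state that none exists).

r(k) = (9*k**2 + 35*k + 35)/(9*k**2 + 17*k + 9) after simplifying.
Factor: A=1; B=1; C=k**2 + 17*k/9 + 1.
Need (1)·f(k+1) − (1)·f(k) = k**2 + 17*k/9 + 1.
From deg A=0, deg B=0, deg C=2: d=3.
Coefficient equations give f(k) = k*(3*k**2 + 4*k + 2)/9.
Get s_k = R·t_k = k*(3*k**2 + 4*k + 2) with R(k) = B(k−1)f(k)/C(k) = k*(3*k**2 + 4*k + 2)/(9*k**2 + 17*k + 9).
Check: Δs_k = 9*k**2 + 17*k + 9. ✓

s_k = k*(3*k**2 + 4*k + 2)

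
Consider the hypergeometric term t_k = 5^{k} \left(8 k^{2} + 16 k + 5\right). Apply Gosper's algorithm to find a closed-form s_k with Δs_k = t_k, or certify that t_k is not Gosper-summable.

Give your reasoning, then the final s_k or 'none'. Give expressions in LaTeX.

t_(k+1)/t_k = 5*(8*k**2 + 32*k + 29)/(8*k**2 + 16*k + 5).
Factor: A=5; B=1; C=k**2 + 2*k + 5/8.
Key eq: (5)·f(k+1) = (1)·f(k) + (k**2 + 2*k + 5/8).
Bound: deg f ≤ 2.
A polynomial solution: f(k) = k*(2*k - 1)/8.
Then R = B(k−1)f/C = k*(2*k - 1)/(8*k**2 + 16*k + 5), so s_k = R(k)·t_k = 5**k*k*(2*k - 1).
Check: Δs_k = 5**k*(8*k**2 + 16*k + 5). ✓

s_k = 5^{k} k \left(2 k - 1\right)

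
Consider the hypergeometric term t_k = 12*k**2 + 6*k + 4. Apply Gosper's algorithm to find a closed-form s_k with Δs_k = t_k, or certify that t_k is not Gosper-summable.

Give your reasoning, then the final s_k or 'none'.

s_k = k*(4*k**2 - 3*k + 3)

t_(k+1)/t_k = (6*k**2 + 15*k + 11)/(6*k**2 + 3*k + 2).
Gosper form: A/B · C(k+1)/C(k) with A=1, B=1, C=k**2 + k/2 + 1/3.
Need (1)·f(k+1) − (1)·f(k) = k**2 + k/2 + 1/3.
From deg A=0, deg B=0, deg C=2: d=3.
Solve for f: f(k) = k*(4*k**2 - 3*k + 3)/12 (degree 3 ≤ 3).
So s_k = (B(k−1)f/C)·t_k = (k*(4*k**2 - 3*k + 3)/(2*(6*k**2 + 3*k + 2)))·t_k = k*(4*k**2 - 3*k + 3).
s_(k+1) − s_k = 12*k**2 + 6*k + 4 = t_k.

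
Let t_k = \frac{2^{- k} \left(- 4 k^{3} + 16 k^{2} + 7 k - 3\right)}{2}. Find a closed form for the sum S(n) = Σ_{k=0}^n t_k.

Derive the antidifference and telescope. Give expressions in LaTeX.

S(n) = 2^{- n - 1} \left(4 n^{3} + 8 n^{2} + n - 3\right)

Ratio r(k) = (4*k**3 - 4*k**2 - 27*k - 16)/(2*(4*k**3 - 16*k**2 - 7*k + 3)).
So A=1/2 and B=1, with C=k**3 - 4*k**2 - 7*k/4 + 3/4.
f must satisfy (1/2)·f(k+1) − (1)·f(k) = k**3 - 4*k**2 - 7*k/4 + 3/4.
deg f ≤ 3 (via 0,0,3).
Solve for f: f(k) = -k*(2*k - 3)*(2*k + 1)/2 (degree 3 ≤ 3).
Then R = B(k−1)f/C = -2*k*(2*k - 3)*(2*k + 1)/(4*k**3 - 16*k**2 - 7*k + 3), so s_k = R(k)·t_k = k*(4*k**2 - 4*k - 3)/2**k.
s_(k+1) − s_k = (-4*k**3 + 16*k**2 + 7*k - 3)/(2*2**k) = t_k.
Evaluate: s_(n+1) = 2**(-n - 1)*(4*n**3 + 8*n**2 + n - 3); subtract s_(0) = 0 ⇒ S(n) = 2**(-n - 1)*(4*n**3 + 8*n**2 + n - 3).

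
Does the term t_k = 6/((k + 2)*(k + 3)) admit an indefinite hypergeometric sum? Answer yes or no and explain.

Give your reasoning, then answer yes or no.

Yes. s_k = 3*k/(k + 2).

r(k) = (k + 2)/(k + 4) after simplifying.
Normal form (A,B,C) = (k + 2, k + 4, 1).
Need (k + 2)·f(k+1) − (k + 3)·f(k) = 1.
deg f ≤ 1 (via 1,1,0).
Solve for f: f(k) = k/2 (degree 1 ≤ 1).
R(k) = B(k−1)·f(k)/C(k) = k*(k + 3)/2; s_k = R·t_k = 3*k/(k + 2).
Verify: 6/(k**2 + 5*k + 6) matches t_k.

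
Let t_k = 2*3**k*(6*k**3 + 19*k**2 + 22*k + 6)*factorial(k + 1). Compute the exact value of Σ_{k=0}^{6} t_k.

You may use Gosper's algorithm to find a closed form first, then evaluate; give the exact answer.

Step 1: r(k) = 3*(6*k**4 + 49*k**3 + 152*k**2 + 209*k + 106)/(6*k**3 + 19*k**2 + 22*k + 6).
A = 3*k + 6, B = 1, C = k**3 + 19*k**2/6 + 11*k/3 + 1.
Need (3*k + 6)·f(k+1) − (1)·f(k) = k**3 + 19*k**2/6 + 11*k/3 + 1.
Degrees (1,0,3) ⇒ d ≤ 2.
Match coefficients ⇒ f(k) = k*(2*k - 1)/6.
R(k) = B(k−1)·f(k)/C(k) = k*(2*k - 1)/(6*k**3 + 19*k**2 + 22*k + 6); s_k = R·t_k = 2*3**k*k*(2*k - 1)*factorial(k + 1).
Check: Δs_k = 2*3**k*(6*k**3 + 19*k**2 + 22*k + 6)*factorial(k + 1). ✓
Evaluate s at k=7 and k=0: 16048730880 and 0; difference 16048730880.

Σ = 16048730880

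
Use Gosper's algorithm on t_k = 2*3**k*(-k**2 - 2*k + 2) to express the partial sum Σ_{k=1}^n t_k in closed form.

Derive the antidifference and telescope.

The ratio is 3*(2*k + (k + 1)**2)/(k**2 + 2*k - 2).
So A=3 and B=1, with C=k**2 + 2*k - 2.
f must satisfy (3)·f(k+1) − (1)·f(k) = k**2 + 2*k - 2.
From deg A=0, deg B=0, deg C=2: d=2.
Solving with deg f ≤ 2: f(k) = (k - 2)*(k + 1)/2.
R(k) = B(k−1)·f(k)/C(k) = (k - 2)*(k + 1)/(2*(k**2 + 2*k - 2)); s_k = R·t_k = 3**k*(-k**2 + k + 2).
s_(k+1) − s_k = 2*3**k*(-k**2 - 2*k + 2) = t_k.
Evaluate: s_(n+1) = 3**(n + 1)*(-n**2 - n + 2); subtract s_(1) = 6 ⇒ S(n) = -3*3**n*n**2 - 3*3**n*n + 6*3**n - 6.

S(n) = -3*3**n*n**2 - 3*3**n*n + 6*3**n - 6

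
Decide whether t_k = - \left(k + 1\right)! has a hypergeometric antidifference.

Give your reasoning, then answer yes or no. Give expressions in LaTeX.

Step 1: r(k) = k + 2.
So A=k + 2 and B=1, with C=1.
Set up (k + 2)·f(k+1) − (1)·f(k) − (1) = 0.
deg f ≤ -1 (via 1,0,0).
Negative degree bound (-1): no f exists, t_k not Gosper-summable.

No — t_k has no hypergeometric antidifference.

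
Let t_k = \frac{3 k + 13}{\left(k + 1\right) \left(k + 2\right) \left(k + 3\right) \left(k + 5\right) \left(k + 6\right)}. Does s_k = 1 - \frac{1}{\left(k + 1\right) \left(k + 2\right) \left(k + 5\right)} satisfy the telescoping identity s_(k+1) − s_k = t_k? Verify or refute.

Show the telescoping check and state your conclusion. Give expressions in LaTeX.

s_(k+1) = 1 - 1/((k + 2)*(k + 3)*(k + 6))
s_(k+1) − s_k = (3*k + 13)/(k**5 + 17*k**4 + 107*k**3 + 307*k**2 + 396*k + 180)
(s_(k+1) − s_k) − t_k = 0

valid; difference matches t_k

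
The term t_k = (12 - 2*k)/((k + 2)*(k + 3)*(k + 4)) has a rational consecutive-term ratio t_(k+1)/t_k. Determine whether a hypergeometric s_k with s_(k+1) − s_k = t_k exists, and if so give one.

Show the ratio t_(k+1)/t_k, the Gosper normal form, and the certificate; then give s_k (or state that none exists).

s_k = 2*k*(k + 8)/(3*(k + 2)*(k + 3))

The ratio is (k - 5)*(k + 2)/((k - 6)*(k + 5)).
So A=k + 2 and B=k + 5, with C=k - 6.
f must satisfy (k + 2)·f(k+1) − (k + 4)·f(k) = k - 6.
Degrees (1,1,1) ⇒ d ≤ 2.
Solving with deg f ≤ 2: f(k) = -k*(k + 8)/3.
Get s_k = R·t_k = 2*k*(k + 8)/(3*(k + 2)*(k + 3)) with R(k) = B(k−1)f(k)/C(k) = -k*(k + 4)*(k + 8)/(3*(k - 6)).
s_(k+1) − s_k = 2*(6 - k)/(k**3 + 9*k**2 + 26*k + 24) = t_k.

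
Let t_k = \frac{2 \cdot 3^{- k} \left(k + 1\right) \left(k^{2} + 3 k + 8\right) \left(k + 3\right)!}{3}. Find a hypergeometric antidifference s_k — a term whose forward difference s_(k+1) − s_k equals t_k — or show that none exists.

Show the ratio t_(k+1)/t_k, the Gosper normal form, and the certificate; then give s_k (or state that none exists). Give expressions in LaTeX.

The ratio is (k + 2)*(k + 4)*(3*k + (k + 1)**2 + 11)/(3*(k + 1)*(k**2 + 3*k + 8)).
Normal form (A,B,C) = (k/3 + 4/3, 1, k**3 + 4*k**2 + 11*k + 8).
Need (k/3 + 4/3)·f(k+1) − (1)·f(k) = k**3 + 4*k**2 + 11*k + 8.
deg f ≤ 2 (via 1,0,3).
Match coefficients ⇒ f(k) = 3*k*(k + 1).
R(k) = B(k−1)·f(k)/C(k) = 3*k/(k**2 + 3*k + 8); s_k = R·t_k = 2*k*(k + 1)*factorial(k + 3)/3**k.
Verify: 2*(k + 1)*(k**2 + 3*k + 8)*factorial(k + 3)/(3*3**k) matches t_k.

s_k = 2 \cdot 3^{- k} k \left(k + 1\right) \left(k + 3\right)!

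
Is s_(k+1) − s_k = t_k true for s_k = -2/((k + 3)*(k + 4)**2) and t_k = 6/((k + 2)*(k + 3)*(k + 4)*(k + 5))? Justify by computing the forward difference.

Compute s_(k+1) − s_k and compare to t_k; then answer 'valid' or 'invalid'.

s_(k+1) = -2/((k + 4)*(k + 5)**2)
s_(k+1) − s_k = 2*(3*k + 13)/(k**5 + 21*k**4 + 175*k**3 + 723*k**2 + 1480*k + 1200)
(s_(k+1) − s_k) − t_k = 4*(-4*k - 17)/(k**6 + 23*k**5 + 217*k**4 + 1073*k**3 + 2926*k**2 + 4160*k + 2400)

Invalid: residual 4*(-4*k - 17)/(k**6 + 23*k**5 + 217*k**4 + 1073*k**3 + 2926*k**2 + 4160*k + 2400) ≠ 0.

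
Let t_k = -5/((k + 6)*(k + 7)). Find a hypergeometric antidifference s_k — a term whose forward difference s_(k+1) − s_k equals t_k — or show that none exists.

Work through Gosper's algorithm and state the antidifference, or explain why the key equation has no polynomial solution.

The ratio is (k + 6)/(k + 8).
Gosper form: A/B · C(k+1)/C(k) with A=k + 6, B=k + 8, C=1.
f must satisfy (k + 6)·f(k+1) − (k + 7)·f(k) = 1.
d = 1 from the (1,1,0) case.
Coefficient equations give f(k) = k/6.
Then R = B(k−1)f/C = k*(k + 7)/6, so s_k = R(k)·t_k = -5*k/(6*k + 36).
Check: Δs_k = -5/(k**2 + 13*k + 42). ✓

s_k = -5*k/(6*k + 36)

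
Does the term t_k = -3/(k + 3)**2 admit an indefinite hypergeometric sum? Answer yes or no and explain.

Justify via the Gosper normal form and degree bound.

Ratio r(k) = (k + 3)**2/(k + 4)**2.
So A=k**2 + 6*k + 9 and B=k**2 + 8*k + 16, with C=1.
f must satisfy (k**2 + 6*k + 9)·f(k+1) − (k**2 + 6*k + 9)·f(k) = 1.
From deg A=2, deg B=2, deg C=0: d=0.
Put f(k) = c0: A·f(k+1) − B(k−1)·f(k) − C = -1; need -1 = 0 — inconsistent ⇒ no f, not summable.

No — t_k has no hypergeometric antidifference.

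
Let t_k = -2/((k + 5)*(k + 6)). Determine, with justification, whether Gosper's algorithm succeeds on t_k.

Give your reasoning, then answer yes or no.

Yes. s_k = -2*k/(5*k + 25).

Step 1: r(k) = (k + 5)/(k + 7).
Factor: A=k + 5; B=k + 7; C=1.
Need (k + 5)·f(k+1) − (k + 6)·f(k) = 1.
From deg A=1, deg B=1, deg C=0: d=1.
Coefficient equations give f(k) = k/5.
So s_k = (B(k−1)f/C)·t_k = (k*(k + 6)/5)·t_k = -2*k/(5*k + 25).
Check: Δs_k = -2/(k**2 + 11*k + 30). ✓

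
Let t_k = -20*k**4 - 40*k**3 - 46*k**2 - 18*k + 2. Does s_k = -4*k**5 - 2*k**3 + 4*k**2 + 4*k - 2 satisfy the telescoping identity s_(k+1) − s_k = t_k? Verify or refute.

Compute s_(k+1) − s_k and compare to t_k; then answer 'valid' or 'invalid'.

Valid: the claim telescopes to t_k.

s_(k+1) = 4*k - 4*(k + 1)**5 - 2*(k + 1)**3 + 4*(k + 1)**2 + 2
s_(k+1) − s_k = -20*k**4 - 40*k**3 - 46*k**2 - 18*k + 2
(s_(k+1) − s_k) − t_k = 0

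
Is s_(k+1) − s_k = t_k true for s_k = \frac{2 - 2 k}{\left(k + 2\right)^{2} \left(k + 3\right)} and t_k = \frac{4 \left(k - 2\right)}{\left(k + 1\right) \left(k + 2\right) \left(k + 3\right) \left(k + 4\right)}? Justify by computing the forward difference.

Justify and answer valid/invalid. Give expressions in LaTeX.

s_(k+1) = -2*k/((k + 3)**2*(k + 4))
s_(k+1) − s_k = 2*(-k*(k + 2)**2 + (k - 1)*(k + 3)*(k + 4))/((k + 2)**2*(k + 3)**2*(k + 4))
(s_(k+1) − s_k) − t_k = 6*(-k**2 - k + 4)/(k**6 + 15*k**5 + 91*k**4 + 285*k**3 + 484*k**2 + 420*k + 144)

Invalid: residual \frac{6 \left(- k^{2} - k + 4\right)}{k^{6} + 15 k^{5} + 91 k^{4} + 285 k^{3} + 484 k^{2} + 420 k + 144} ≠ 0.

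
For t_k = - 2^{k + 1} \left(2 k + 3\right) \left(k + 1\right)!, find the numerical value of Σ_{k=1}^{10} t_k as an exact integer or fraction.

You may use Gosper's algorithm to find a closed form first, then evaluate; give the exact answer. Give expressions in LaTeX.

t_(k+1)/t_k = 2*(k + 2)*(2*k + 5)/(2*k + 3).
Take A(k)=2*k + 4, B(k)=1, C(k)=k + 3/2.
Key eq: (2*k + 4)·f(k+1) = (1)·f(k) + (k + 3/2).
From deg A=1, deg B=0, deg C=1: d=0.
Solving with deg f ≤ 0: f(k) = 1/2.
Get s_k = R·t_k = -2**(k + 1)*factorial(k + 1) with R(k) = B(k−1)f(k)/C(k) = 1/(2*k + 3).
s_(k+1) − s_k = -2**(k + 1)*(2*k + 3)*factorial(k + 1) = t_k.
Σ_(k=1)^(10) t_k = s_(11) − s_(1) = -1961990553600 − (-8) = -1961990553592.

Σ = -1961990553592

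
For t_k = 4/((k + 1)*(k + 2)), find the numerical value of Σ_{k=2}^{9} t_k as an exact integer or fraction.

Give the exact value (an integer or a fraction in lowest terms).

t_(k+1)/t_k = (k + 1)/(k + 3).
Take A(k)=k + 1, B(k)=k + 3, C(k)=1.
Set up (k + 1)·f(k+1) − (k + 2)·f(k) − (1) = 0.
deg f ≤ 1 (via 1,1,0).
Coefficient equations give f(k) = k.
Certificate R = B(k−1)f/C = k*(k + 2) gives s_k = 4*k/(k + 1).
s_(k+1) − s_k = 4/(k**2 + 3*k + 2) = t_k.
Telescoping: Σ = s_(10) − s_(2) = 40/11 − (8/3) = 32/33.

Σ = 32/33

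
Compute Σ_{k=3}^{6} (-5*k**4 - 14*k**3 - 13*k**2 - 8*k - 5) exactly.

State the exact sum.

Σ = -18620

Ratio r(k) = (5*k**4 + 34*k**3 + 85*k**2 + 96*k + 45)/(5*k**4 + 14*k**3 + 13*k**2 + 8*k + 5).
Factor: A=1; B=1; C=k**4 + 14*k**3/5 + 13*k**2/5 + 8*k/5 + 1.
Need (1)·f(k+1) − (1)·f(k) = k**4 + 14*k**3/5 + 13*k**2/5 + 8*k/5 + 1.
From deg A=0, deg B=0, deg C=4: d=5.
Solve for f: f(k) = k*(k**4 + k**3 - k**2 + k + 3)/5 (degree 5 ≤ 5).
Get s_k = R·t_k = k*(-k**4 - k**3 + k**2 - k - 3) with R(k) = B(k−1)f(k)/C(k) = k*(k**4 + k**3 - k**2 + k + 3)/(5*k**4 + 14*k**3 + 13*k**2 + 8*k + 5).
s_(k+1) − s_k = -5*k**4 - 14*k**3 - 13*k**2 - 8*k - 5 = t_k.
Sum = s_(7) − s_(3); s_(7) = -18935, s_(3) = -315 ⇒ -18620.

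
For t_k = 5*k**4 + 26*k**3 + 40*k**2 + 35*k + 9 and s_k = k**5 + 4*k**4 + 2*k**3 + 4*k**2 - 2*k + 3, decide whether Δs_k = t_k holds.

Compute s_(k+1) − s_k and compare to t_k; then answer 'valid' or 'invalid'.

Valid: the claim telescopes to t_k.

s_(k+1) = k**5 + 9*k**4 + 28*k**3 + 44*k**2 + 33*k + 12
s_(k+1) − s_k = 5*k**4 + 26*k**3 + 40*k**2 + 35*k + 9
(s_(k+1) − s_k) − t_k = 0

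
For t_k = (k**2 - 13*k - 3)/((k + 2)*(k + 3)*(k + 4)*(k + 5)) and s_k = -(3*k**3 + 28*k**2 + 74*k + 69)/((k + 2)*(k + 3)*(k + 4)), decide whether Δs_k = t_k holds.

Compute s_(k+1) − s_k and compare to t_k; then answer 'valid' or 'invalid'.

s_(k+1) = (-74*k - 3*(k + 1)**3 - 28*(k + 1)**2 - 143)/((k + 3)*(k + 4)*(k + 5))
s_(k+1) − s_k = (k**2 - 13*k - 3)/(k**4 + 14*k**3 + 71*k**2 + 154*k + 120)
(s_(k+1) − s_k) − t_k = 0

valid (s_(k+1) − s_k reduces to t_k)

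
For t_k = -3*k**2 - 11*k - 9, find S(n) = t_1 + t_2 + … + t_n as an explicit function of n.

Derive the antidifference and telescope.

Ratio r(k) = (3*k**2 + 17*k + 23)/(3*k**2 + 11*k + 9).
So A=1 and B=1, with C=k**2 + 11*k/3 + 3.
Key eq: (1)·f(k+1) = (1)·f(k) + (k**2 + 11*k/3 + 3).
Degrees (0,0,2) ⇒ d ≤ 3.
Solving with deg f ≤ 3: f(k) = k*(k + 2)**2/3.
Then R = B(k−1)f/C = k*(k + 2)**2/(3*k**2 + 11*k + 9), so s_k = R(k)·t_k = k*(-k**2 - 4*k - 4).
Verify: -3*k**2 - 11*k - 9 matches t_k.
s_(n+1) = -n**3 - 7*n**2 - 15*n - 9 and s_(1) = -9, so S(n) = n*(-n**2 - 7*n - 15).

S(n) = n*(-n**2 - 7*n - 15)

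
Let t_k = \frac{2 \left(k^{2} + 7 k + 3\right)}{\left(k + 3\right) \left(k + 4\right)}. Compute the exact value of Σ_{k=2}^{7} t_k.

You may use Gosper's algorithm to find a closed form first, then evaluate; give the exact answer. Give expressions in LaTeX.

t_(k+1)/t_k = (k + 3)*(7*k + (k + 1)**2 + 10)/((k + 5)*(k**2 + 7*k + 3)).
Factor: A=k + 3; B=k + 5; C=k**2 + 7*k + 3.
Set up (k + 3)·f(k+1) − (k + 4)·f(k) − (k**2 + 7*k + 3) = 0.
d = 2 from the (1,1,2) case.
Match coefficients ⇒ f(k) = k**2.
Certificate R = B(k−1)f/C = k**2*(k + 4)/(k**2 + 7*k + 3) gives s_k = 2*k**2/(k + 3).
s_(k+1) − s_k = 2*(k**2 + 7*k + 3)/(k**2 + 7*k + 12) = t_k.
Σ_(k=2)^(7) t_k = s_(8) − s_(2) = 128/11 − (8/5) = 552/55.

Σ = 552/55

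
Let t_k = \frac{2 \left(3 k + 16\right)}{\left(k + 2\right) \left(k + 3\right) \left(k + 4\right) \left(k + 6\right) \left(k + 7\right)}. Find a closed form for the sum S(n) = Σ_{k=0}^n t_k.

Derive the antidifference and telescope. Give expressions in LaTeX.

S(n) = \frac{n^{3} + 14 n^{2} + 61 n + 48}{18 \left(n^{3} + 14 n^{2} + 61 n + 84\right)}

Ratio r(k) = (k + 2)*(k + 6)*(3*k + 19)/((k + 5)*(k + 8)*(3*k + 16)).
Take A(k)=k + 2, B(k)=k + 8, C(k)=k**2 + 31*k/3 + 80/3.
Need (k + 2)·f(k+1) − (k + 7)·f(k) = k**2 + 31*k/3 + 80/3.
Degrees (1,1,2) ⇒ d ≤ 5.
A polynomial solution: f(k) = k*(k + 4)*(k + 5)*(k**2 + 11*k + 36)/108.
So s_k = (B(k−1)f/C)·t_k = (k*(k + 4)*(k + 7)*(k**2 + 11*k + 36)/(36*(3*k + 16)))·t_k = k*(k**2 + 11*k + 36)/(18*(k**3 + 11*k**2 + 36*k + 36)).
Check: Δs_k = 2*(3*k + 16)/(k**5 + 22*k**4 + 185*k**3 + 740*k**2 + 1404*k + 1008). ✓
Σ_(k=0)^n t_k = s_(n+1) − s_(0) = ((n**3 + 14*n**2 + 61*n + 48)/(18*(n**3 + 14*n**2 + 61*n + 84))) − (0), i.e. (n**3 + 14*n**2 + 61*n + 48)/(18*(n**3 + 14*n**2 + 61*n + 84)).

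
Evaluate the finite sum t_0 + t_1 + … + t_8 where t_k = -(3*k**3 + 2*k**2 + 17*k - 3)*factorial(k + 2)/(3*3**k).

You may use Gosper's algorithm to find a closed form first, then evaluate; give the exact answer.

Σ = -11334400/27

t_(k+1)/t_k = (3*k**4 + 20*k**3 + 63*k**2 + 109*k + 57)/(3*(3*k**3 + 2*k**2 + 17*k - 3)).
Gosper form: A/B · C(k+1)/C(k) with A=k/3 + 1, B=1, C=k**3 + 2*k**2/3 + 17*k/3 - 1.
Key eq: (k/3 + 1)·f(k+1) = (1)·f(k) + (k**3 + 2*k**2/3 + 17*k/3 - 1).
deg f ≤ 2 (via 1,0,3).
A polynomial solution: f(k) = k*(3*k - 4).
R(k) = B(k−1)·f(k)/C(k) = 3*k*(3*k - 4)/(3*k**3 + 2*k**2 + 17*k - 3); s_k = R·t_k = -k*(3*k - 4)*factorial(k + 2)/3**k.
Verify: -(3*k**3 + 2*k**2 + 17*k - 3)*factorial(k + 2)/(3*3**k) matches t_k.
Σ_(k=0)^(8) t_k = s_(9) − s_(0) = -11334400/27 − (0) = -11334400/27.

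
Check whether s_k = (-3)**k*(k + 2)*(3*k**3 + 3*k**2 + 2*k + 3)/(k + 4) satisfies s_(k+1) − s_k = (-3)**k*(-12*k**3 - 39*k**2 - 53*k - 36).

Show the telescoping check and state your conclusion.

Invalid: residual (-3)**k*(24*k**4 + 180*k**3 + 424*k**2 + 500*k + 294)/(k**2 + 9*k + 20) ≠ 0.

s_(k+1) = (-3)**(k + 1)*(3*k**4 + 21*k**3 + 53*k**2 + 62*k + 33)/(k + 5)
s_(k+1) − s_k = (-3)**k*(-12*k**5 - 123*k**4 - 464*k**3 - 869*k**2 - 884*k - 426)/(k**2 + 9*k + 20)
(s_(k+1) − s_k) − t_k = (-3)**k*(24*k**4 + 180*k**3 + 424*k**2 + 500*k + 294)/(k**2 + 9*k + 20)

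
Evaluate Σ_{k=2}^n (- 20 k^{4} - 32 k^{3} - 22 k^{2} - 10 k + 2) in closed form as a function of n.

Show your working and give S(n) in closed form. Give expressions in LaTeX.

S(n) = - 4 n^{5} - 18 n^{4} - 30 n^{3} - 24 n^{2} - 6 n + 82

r(k) = (10*k**4 + 56*k**3 + 119*k**2 + 115*k + 41)/(10*k**4 + 16*k**3 + 11*k**2 + 5*k - 1) after simplifying.
Gosper form: A/B · C(k+1)/C(k) with A=1, B=1, C=k**4 + 8*k**3/5 + 11*k**2/10 + k/2 - 1/10.
Key eq: (1)·f(k+1) = (1)·f(k) + (k**4 + 8*k**3/5 + 11*k**2/10 + k/2 - 1/10).
Bound: deg f ≤ 5.
A polynomial solution: f(k) = k*(2*k**4 - k**3 - k**2 + k - 2)/10.
R(k) = B(k−1)·f(k)/C(k) = k*(2*k**4 - k**3 - k**2 + k - 2)/(10*k**4 + 16*k**3 + 11*k**2 + 5*k - 1); s_k = R·t_k = 2*k*(-2*k**4 + k**3 + k**2 - k + 2).
Verify: -20*k**4 - 32*k**3 - 22*k**2 - 10*k + 2 matches t_k.
Σ_(k=2)^n t_k = s_(n+1) − s_(2) = (-4*n**5 - 18*n**4 - 30*n**3 - 24*n**2 - 6*n + 2) − (-80), i.e. -4*n**5 - 18*n**4 - 30*n**3 - 24*n**2 - 6*n + 82.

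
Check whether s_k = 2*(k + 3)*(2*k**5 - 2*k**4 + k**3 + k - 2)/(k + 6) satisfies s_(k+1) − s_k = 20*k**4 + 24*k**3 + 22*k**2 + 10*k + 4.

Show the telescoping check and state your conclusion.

s_(k+1) = 2*(k + 4)*(k + 2*(k + 1)**5 - 2*(k + 1)**4 + (k + 1)**3 - 1)/(k + 7)
s_(k+1) − s_k = 2*(10*k**6 + 118*k**5 + 365*k**4 + 406*k**3 + 316*k**2 + 143*k + 42)/(k**2 + 13*k + 42)
(s_(k+1) − s_k) − t_k = 6*(-8*k**5 - 74*k**4 - 82*k**3 - 71*k**2 - 31*k - 14)/(k**2 + 13*k + 42)

Invalid: residual 6*(-8*k**5 - 74*k**4 - 82*k**3 - 71*k**2 - 31*k - 14)/(k**2 + 13*k + 42) ≠ 0.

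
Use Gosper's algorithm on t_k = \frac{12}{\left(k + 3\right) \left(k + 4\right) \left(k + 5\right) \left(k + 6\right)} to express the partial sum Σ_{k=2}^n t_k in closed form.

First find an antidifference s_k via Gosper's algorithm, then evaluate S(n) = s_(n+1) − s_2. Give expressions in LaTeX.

Ratio r(k) = (k + 3)/(k + 7).
A = k + 3, B = k + 7, C = 1.
Solve (k + 3)·f(k+1) − (k + 6)·f(k) = 1.
From deg A=1, deg B=1, deg C=0: d=3.
Coefficient equations give f(k) = k*(k**2 + 12*k + 47)/180.
So s_k = (B(k−1)f/C)·t_k = (k*(k + 6)*(k**2 + 12*k + 47)/180)·t_k = k*(k**2 + 12*k + 47)/(15*(k + 3)*(k + 4)*(k + 5)).
Check: Δs_k = 12/(k**4 + 18*k**3 + 119*k**2 + 342*k + 360). ✓
Σ_(k=2)^n t_k = s_(n+1) − s_(2) = ((n**3 + 15*n**2 + 74*n + 60)/(15*(n**3 + 15*n**2 + 74*n + 120))) − (1/21), i.e. 2*(n**3 + 15*n**2 + 74*n - 90)/(105*(n**3 + 15*n**2 + 74*n + 120)).

S(n) = \frac{2 \left(n^{3} + 15 n^{2} + 74 n - 90\right)}{105 \left(n^{3} + 15 n^{2} + 74 n + 120\right)}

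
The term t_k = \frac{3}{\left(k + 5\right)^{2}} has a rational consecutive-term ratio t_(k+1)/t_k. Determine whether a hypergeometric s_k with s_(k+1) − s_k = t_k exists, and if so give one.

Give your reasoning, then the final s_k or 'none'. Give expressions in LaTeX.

not Gosper-summable; s_k does not exist

Step 1: r(k) = (k + 5)**2/(k + 6)**2.
A = k**2 + 10*k + 25, B = k**2 + 12*k + 36, C = 1.
Key eq: (k**2 + 10*k + 25)·f(k+1) = (k**2 + 10*k + 25)·f(k) + (1).
Bound: deg f ≤ 0.
Put f(k) = c0: A·f(k+1) − B(k−1)·f(k) − C = -1; need -1 = 0 — inconsistent ⇒ no f, not summable.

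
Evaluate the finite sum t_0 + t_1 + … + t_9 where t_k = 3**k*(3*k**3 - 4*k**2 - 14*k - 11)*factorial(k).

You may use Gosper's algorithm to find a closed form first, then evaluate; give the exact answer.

Step 1: r(k) = 3*(3*k**4 + 8*k**3 - 8*k**2 - 39*k - 26)/(3*k**3 - 4*k**2 - 14*k - 11).
Gosper form: A/B · C(k+1)/C(k) with A=3*k + 3, B=1, C=k**3 - 4*k**2/3 - 14*k/3 - 11/3.
Need (3*k + 3)·f(k+1) − (1)·f(k) = k**3 - 4*k**2/3 - 14*k/3 - 11/3.
Bound: deg f ≤ 2.
Match coefficients ⇒ f(k) = (k**2 - 4*k - 1)/3.
Then R = B(k−1)f/C = (k**2 - 4*k - 1)/(3*k**3 - 4*k**2 - 14*k - 11), so s_k = R(k)·t_k = 3**k*(k**2 - 4*k - 1)*factorial(k).
s_(k+1) − s_k = 3**k*(3*k**3 - 4*k**2 - 14*k - 11)*factorial(k) = t_k.
Evaluate s at k=10 and k=0: 12642343660800 and -1; difference 12642343660801.

Σ = 12642343660801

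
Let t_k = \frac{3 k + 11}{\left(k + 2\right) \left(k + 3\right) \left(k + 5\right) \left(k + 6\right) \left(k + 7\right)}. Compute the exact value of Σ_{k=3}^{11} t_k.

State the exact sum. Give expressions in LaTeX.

Step 1: r(k) = (k + 2)*(k + 5)*(3*k + 14)/((k + 4)*(k + 8)*(3*k + 11)).
A = k + 2, B = k + 8, C = k**2 + 23*k/3 + 44/3.
Set up (k + 2)·f(k+1) − (k + 7)·f(k) − (k**2 + 23*k/3 + 44/3) = 0.
d = 5 from the (1,1,2) case.
Coefficient equations give f(k) = k*(k + 3)*(k + 4)*(k**2 + 13*k + 52)/180.
R(k) = B(k−1)·f(k)/C(k) = k*(k + 3)*(k + 7)*(k**2 + 13*k + 52)/(60*(3*k + 11)); s_k = R·t_k = k*(k**2 + 13*k + 52)/(60*(k**3 + 13*k**2 + 52*k + 60)).
s_(k+1) − s_k = (3*k + 11)/(k**5 + 23*k**4 + 203*k**3 + 853*k**2 + 1692*k + 1260) = t_k.
Telescoping: Σ = s_(12) − s_(3) = 88/5355 − (1/72) = 109/42840.

Σ = 109/42840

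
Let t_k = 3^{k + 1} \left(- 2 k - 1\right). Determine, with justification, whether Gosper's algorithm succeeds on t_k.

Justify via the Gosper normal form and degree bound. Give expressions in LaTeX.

Yes. s_k = 3^{k + 1} \left(1 - k\right).

Step 1: r(k) = 3*(2*k + 3)/(2*k + 1).
So A=3 and B=1, with C=k + 1/2.
Set up (3)·f(k+1) − (1)·f(k) − (k + 1/2) = 0.
Bound: deg f ≤ 1.
Solve for f: f(k) = (k - 1)/2 (degree 1 ≤ 1).
Get s_k = R·t_k = 3**(k + 1)*(1 - k) with R(k) = B(k−1)f(k)/C(k) = (k - 1)/(2*k + 1).
Check: Δs_k = 3**(k + 1)*(-2*k - 1). ✓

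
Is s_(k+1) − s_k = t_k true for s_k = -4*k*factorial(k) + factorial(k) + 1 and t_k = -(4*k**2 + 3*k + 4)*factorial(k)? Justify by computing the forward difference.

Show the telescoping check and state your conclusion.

valid (s_(k+1) − s_k reduces to t_k)

s_(k+1) = -4*k**2*factorial(k) - 7*k*factorial(k) - 3*factorial(k) + 1
s_(k+1) − s_k = -(4*k**2 + 3*k + 4)*factorial(k)
(s_(k+1) − s_k) − t_k = 0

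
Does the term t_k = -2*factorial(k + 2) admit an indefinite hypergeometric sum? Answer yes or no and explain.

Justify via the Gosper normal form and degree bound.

r(k) = k + 3 after simplifying.
A = k + 3, B = 1, C = 1.
f must satisfy (k + 3)·f(k+1) − (1)·f(k) = 1.
d = -1 from the (1,0,0) case.
d = -1 < 0 ⇒ no nonzero polynomial f; not summable.

No. Not Gosper-summable.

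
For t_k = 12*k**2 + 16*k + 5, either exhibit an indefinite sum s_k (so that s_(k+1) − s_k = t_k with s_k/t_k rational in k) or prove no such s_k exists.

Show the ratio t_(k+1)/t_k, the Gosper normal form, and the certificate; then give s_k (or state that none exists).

The ratio is (12*k**2 + 40*k + 33)/(12*k**2 + 16*k + 5).
Normal form (A,B,C) = (1, 1, k**2 + 4*k/3 + 5/12).
Set up (1)·f(k+1) − (1)·f(k) − (k**2 + 4*k/3 + 5/12) = 0.
Degrees (0,0,2) ⇒ d ≤ 3.
Solving with deg f ≤ 3: f(k) = k*(4*k**2 + 2*k - 1)/12.
Certificate R = B(k−1)f/C = k*(4*k**2 + 2*k - 1)/((2*k + 1)*(6*k + 5)) gives s_k = k*(4*k**2 + 2*k - 1).
s_(k+1) − s_k = 12*k**2 + 16*k + 5 = t_k.

s_k = k*(4*k**2 + 2*k - 1)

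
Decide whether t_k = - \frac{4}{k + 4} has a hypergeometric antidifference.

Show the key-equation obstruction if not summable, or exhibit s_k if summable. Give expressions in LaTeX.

The ratio is (k + 4)/(k + 5).
Gosper form: A/B · C(k+1)/C(k) with A=k + 4, B=k + 5, C=1.
Need (k + 4)·f(k+1) − (k + 4)·f(k) = 1.
Bound: deg f ≤ 0.
f = c0 ⇒ A·f(k+1) − B(k−1)·f(k) − C = -1. The system {-1 = 0} is inconsistent; no antidifference.

No — the linear system for f has no solution.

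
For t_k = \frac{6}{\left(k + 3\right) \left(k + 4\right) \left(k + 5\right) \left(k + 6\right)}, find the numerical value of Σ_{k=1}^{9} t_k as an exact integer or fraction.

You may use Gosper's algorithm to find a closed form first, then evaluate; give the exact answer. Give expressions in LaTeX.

Ratio r(k) = (k + 3)/(k + 7).
A = k + 3, B = k + 7, C = 1.
Key eq: (k + 3)·f(k+1) = (k + 6)·f(k) + (1).
From deg A=1, deg B=1, deg C=0: d=3.
Match coefficients ⇒ f(k) = k*(k**2 + 12*k + 47)/180.
R(k) = B(k−1)·f(k)/C(k) = k*(k + 6)*(k**2 + 12*k + 47)/180; s_k = R·t_k = k*(k**2 + 12*k + 47)/(30*(k + 3)*(k + 4)*(k + 5)).
s_(k+1) − s_k = 6/(k**4 + 18*k**3 + 119*k**2 + 342*k + 360) = t_k.
Telescoping: Σ = s_(10) − s_(1) = 89/2730 − (1/60) = 29/1820.

Σ = 29/1820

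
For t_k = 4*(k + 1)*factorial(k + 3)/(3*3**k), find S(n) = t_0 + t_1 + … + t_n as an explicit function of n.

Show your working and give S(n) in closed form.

S(n) = -24 + 4*factorial(n + 4)/(3*3**n)

r(k) = (k + 2)*(k + 4)/(3*(k + 1)) after simplifying.
Factor: A=k/3 + 4/3; B=1; C=k + 1.
Key eq: (k/3 + 4/3)·f(k+1) = (1)·f(k) + (k + 1).
Degrees (1,0,1) ⇒ d ≤ 0.
Solving with deg f ≤ 0: f(k) = 3.
Then R = B(k−1)f/C = 3/(k + 1), so s_k = R(k)·t_k = 4*factorial(k + 3)/3**k.
s_(k+1) − s_k = 4*(k + 1)*factorial(k + 3)/(3*3**k) = t_k.
Telescope: S(n) = s_(n+1) − s_(0) = 4*3**(-n - 1)*factorial(n + 4) − (24) = -24 + 4*factorial(n + 4)/(3*3**n).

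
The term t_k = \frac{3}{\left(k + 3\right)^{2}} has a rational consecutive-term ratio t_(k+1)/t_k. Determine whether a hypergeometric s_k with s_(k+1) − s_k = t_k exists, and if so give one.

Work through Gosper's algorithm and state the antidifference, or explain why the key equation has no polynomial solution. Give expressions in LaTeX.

Step 1: r(k) = (k + 3)**2/(k + 4)**2.
Gosper form: A/B · C(k+1)/C(k) with A=k**2 + 6*k + 9, B=k**2 + 8*k + 16, C=1.
Need (k**2 + 6*k + 9)·f(k+1) − (k**2 + 6*k + 9)·f(k) = 1.
deg f ≤ 0 (via 2,2,0).
Generic f = c0 gives residual -1; -1 = 0 cannot hold, so t_k is not Gosper-summable.

no hypergeometric antidifference exists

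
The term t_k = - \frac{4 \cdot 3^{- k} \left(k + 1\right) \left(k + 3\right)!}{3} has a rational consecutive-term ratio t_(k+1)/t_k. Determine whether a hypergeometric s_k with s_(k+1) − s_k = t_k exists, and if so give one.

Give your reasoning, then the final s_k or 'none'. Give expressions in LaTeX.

Ratio r(k) = (k + 2)*(k + 4)/(3*(k + 1)).
Normal form (A,B,C) = (k/3 + 4/3, 1, k + 1).
Set up (k/3 + 4/3)·f(k+1) − (1)·f(k) − (k + 1) = 0.
Bound: deg f ≤ 0.
A polynomial solution: f(k) = 3.
Then R = B(k−1)f/C = 3/(k + 1), so s_k = R(k)·t_k = -4*factorial(k + 3)/3**k.
s_(k+1) − s_k = -4*(k + 1)*factorial(k + 3)/(3*3**k) = t_k.

s_k = - 4 \cdot 3^{- k} \left(k + 3\right)!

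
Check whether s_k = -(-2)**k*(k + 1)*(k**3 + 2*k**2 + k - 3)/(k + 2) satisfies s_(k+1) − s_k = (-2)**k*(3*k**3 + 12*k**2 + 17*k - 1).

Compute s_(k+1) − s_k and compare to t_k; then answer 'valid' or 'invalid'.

Invalid: residual (-2)**k*(-3*k**4 - 19*k**3 - 43*k**2 - 34*k + 5)/(k**2 + 5*k + 6) ≠ 0.

s_(k+1) = 2*(-2)**k*(k + 2)*(k + (k + 1)**3 + 2*(k + 1)**2 - 2)/(k + 3)
s_(k+1) − s_k = (-2)**k*(3*k**5 + 24*k**4 + 76*k**3 + 113*k**2 + 63*k - 1)/(k**2 + 5*k + 6)
(s_(k+1) − s_k) − t_k = (-2)**k*(-3*k**4 - 19*k**3 - 43*k**2 - 34*k + 5)/(k**2 + 5*k + 6)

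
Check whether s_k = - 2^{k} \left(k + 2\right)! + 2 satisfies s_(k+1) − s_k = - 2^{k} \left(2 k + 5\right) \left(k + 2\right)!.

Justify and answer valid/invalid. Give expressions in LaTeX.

s_(k+1) = -2**(k + 1)*factorial(k + 3) + 2
s_(k+1) − s_k = -2**k*(2*k + 5)*factorial(k + 2)
(s_(k+1) − s_k) − t_k = 0

Valid — Δs_k = t_k.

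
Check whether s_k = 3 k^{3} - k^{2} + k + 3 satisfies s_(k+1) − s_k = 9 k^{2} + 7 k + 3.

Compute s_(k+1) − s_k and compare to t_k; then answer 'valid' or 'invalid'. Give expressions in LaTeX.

Valid: the claim telescopes to t_k.

s_(k+1) = k + 3*(k + 1)**3 - (k + 1)**2 + 4
s_(k+1) − s_k = 9*k**2 + 7*k + 3
(s_(k+1) − s_k) − t_k = 0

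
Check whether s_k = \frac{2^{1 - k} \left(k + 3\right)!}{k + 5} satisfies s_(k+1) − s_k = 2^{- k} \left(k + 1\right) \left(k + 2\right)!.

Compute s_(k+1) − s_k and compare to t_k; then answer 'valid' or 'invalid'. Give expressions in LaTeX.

s_(k+1) = factorial(k + 4)/(2**k*(k + 6))
s_(k+1) − s_k = (k**2 + 7*k + 8)*factorial(k + 3)/(2**k*(k + 5)*(k + 6))
(s_(k+1) − s_k) − t_k = -2**(1 - k)*(k**2 + 6*k + 3)*factorial(k + 2)/((k + 5)*(k + 6))

Invalid: residual - \frac{2^{1 - k} \left(k^{2} + 6 k + 3\right) \left(k + 2\right)!}{\left(k + 5\right) \left(k + 6\right)} ≠ 0.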